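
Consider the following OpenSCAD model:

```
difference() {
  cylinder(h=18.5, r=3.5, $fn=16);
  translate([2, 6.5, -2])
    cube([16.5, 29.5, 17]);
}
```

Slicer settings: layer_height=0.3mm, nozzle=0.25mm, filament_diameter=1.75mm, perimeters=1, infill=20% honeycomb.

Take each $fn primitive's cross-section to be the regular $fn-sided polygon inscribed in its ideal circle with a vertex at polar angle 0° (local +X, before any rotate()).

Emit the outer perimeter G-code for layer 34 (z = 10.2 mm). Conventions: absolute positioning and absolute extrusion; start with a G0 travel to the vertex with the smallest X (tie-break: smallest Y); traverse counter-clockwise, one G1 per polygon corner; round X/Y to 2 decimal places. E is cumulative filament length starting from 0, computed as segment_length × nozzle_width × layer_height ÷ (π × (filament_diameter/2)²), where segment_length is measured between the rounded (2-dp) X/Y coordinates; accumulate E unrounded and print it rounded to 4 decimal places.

G0 X-3.50 Y0.00 Z10.20
G1 X-3.23 Y-1.34 E0.0426
G1 X-2.47 Y-2.47 E0.0851
G1 X-1.34 Y-3.23 E0.1275
G1 X0.00 Y-3.50 E0.1702
G1 X1.34 Y-3.23 E0.2128
G1 X2.47 Y-2.47 E0.2553
G1 X3.23 Y-1.34 E0.2977
G1 X3.50 Y0.00 E0.3403
G1 X3.23 Y1.34 E0.3830
G1 X2.47 Y2.47 E0.4254
G1 X1.34 Y3.23 E0.4679
G1 X0.00 Y3.50 E0.5105
G1 X-1.34 Y3.23 E0.5531
G1 X-2.47 Y2.47 E0.5956
G1 X-3.23 Y1.34 E0.6381
G1 X-3.50 Y0.00 E0.6807

At z = 10.2 mm: the cylinder: section is a regular 16-gon, circumradius r=3.5; the 16.5×29.5 cube at (2, 6.5) contributes its full rectangle; Taking the first minus the rest: starting from the r=3.5 cylinder, the 16.5×29.5 cube at (2, 6.5) misses the remaining region (no effect) — 1 connected region. The outline is a single polygon with 16 vertices. Extrusion per mm of travel: 0.25 × 0.3 / (π × 0.875²) = 0.031181. Accumulating E over each segment gives final E = 0.6807.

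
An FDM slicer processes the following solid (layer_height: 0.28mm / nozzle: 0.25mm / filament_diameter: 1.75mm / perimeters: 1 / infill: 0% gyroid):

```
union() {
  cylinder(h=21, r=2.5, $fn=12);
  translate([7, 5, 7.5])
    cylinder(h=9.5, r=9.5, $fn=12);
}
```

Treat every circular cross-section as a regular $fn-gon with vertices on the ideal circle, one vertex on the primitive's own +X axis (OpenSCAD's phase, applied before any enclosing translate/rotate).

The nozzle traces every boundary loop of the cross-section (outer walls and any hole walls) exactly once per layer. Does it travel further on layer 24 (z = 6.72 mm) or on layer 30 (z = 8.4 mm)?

Layer 24 (z = 6.72): the r=2.5 cylinder contributes a regular 12-gon of circumradius 2.5 (perimeter = 2·12·2.500·sin(180°/12) = 15.53 mm); the cylinder at (7, 5) is absent (z outside [7.5, 17]); Taking the union: only the r=2.5 cylinder is present, so the union is just that shape — boundary = 15.53 mm. So its perimeter = 15.53 mm. Layer 30 (z = 8.4): the r=2.5 cylinder contributes a regular 12-gon of circumradius 2.5 (perimeter = 2·12·2.500·sin(180°/12) = 15.53 mm); the r=9.5 cylinder at (7, 5) gives a regular 12-gon of circumradius 9.5 (constant along its height) (perimeter = 2·12·9.500·sin(180°/12) = 59.01 mm); Combining (union): the regions partially overlap (shared area 12.17 mm²), so the edge portions inside another operand are dropped and the merged outline is re-measured after clipping — boundary = 61.16 mm. So its perimeter = 61.16 mm. Layer 30 is larger (61.16 vs 15.53 mm).

layer 30 (z = 8.4 mm)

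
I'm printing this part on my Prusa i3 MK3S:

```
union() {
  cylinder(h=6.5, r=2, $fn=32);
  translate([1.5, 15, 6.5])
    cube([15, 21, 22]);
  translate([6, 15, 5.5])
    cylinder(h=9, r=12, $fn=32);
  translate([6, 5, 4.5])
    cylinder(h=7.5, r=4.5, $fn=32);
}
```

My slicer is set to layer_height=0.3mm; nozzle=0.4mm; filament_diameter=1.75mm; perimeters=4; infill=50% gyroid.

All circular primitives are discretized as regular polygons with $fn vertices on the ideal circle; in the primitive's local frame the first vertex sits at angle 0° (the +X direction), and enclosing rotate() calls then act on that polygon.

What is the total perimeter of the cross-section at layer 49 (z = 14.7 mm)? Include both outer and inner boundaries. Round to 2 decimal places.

72.00 mm

At z = 14.7 mm: the cylinder is absent (z outside [0, 6.5]); the cube at (1.5, 15) (footprint 15×21) is included at this height (perimeter 72.00 mm); the cylinder at (6, 15) does not reach this height (z outside [5.5, 14.5]); the cylinder at (6, 5) does not reach this height (z outside [4.5, 12]); Taking the union: only the 15×21 cube at (1.5, 15) is present, so the union is just that shape — boundary = 72.00 mm. Overall, the cross-section is a single solid region. Total boundary length (outer) = 72.00 mm.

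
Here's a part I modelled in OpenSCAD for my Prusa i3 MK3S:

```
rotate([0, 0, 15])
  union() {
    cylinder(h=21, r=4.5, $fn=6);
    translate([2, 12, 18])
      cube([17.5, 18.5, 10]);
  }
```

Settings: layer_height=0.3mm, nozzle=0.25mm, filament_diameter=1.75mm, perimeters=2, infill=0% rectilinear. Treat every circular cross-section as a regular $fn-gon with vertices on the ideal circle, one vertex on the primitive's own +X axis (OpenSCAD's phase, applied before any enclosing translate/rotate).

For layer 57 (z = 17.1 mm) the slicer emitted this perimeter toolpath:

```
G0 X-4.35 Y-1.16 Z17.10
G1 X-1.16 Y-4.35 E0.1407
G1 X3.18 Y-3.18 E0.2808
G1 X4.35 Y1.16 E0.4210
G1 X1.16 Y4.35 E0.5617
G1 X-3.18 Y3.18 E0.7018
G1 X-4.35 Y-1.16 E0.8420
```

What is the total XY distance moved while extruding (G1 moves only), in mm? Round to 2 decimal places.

Sum the Euclidean lengths of each G1 segment: total = 27.00 mm.

27.00 mm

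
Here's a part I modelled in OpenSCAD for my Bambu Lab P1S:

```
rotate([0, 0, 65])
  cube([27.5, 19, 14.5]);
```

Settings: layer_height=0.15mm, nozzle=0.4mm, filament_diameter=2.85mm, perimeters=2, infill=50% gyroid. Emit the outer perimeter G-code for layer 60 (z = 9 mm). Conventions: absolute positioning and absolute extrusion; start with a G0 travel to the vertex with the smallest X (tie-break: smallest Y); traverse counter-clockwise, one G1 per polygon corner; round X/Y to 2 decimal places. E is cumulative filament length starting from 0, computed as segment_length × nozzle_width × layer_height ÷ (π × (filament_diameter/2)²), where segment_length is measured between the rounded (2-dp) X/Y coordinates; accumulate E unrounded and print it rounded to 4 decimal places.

At z = 9 mm: the cube (footprint 27.5×19) is included at this height; (rotated 65° about Z; rotation is an isometry so areas/perimeters/island counts are preserved). The outline is a single polygon with 4 vertices. Extrusion per mm of travel: 0.4 × 0.15 / (π × 1.425²) = 0.009405. Accumulating E over each segment gives final E = 0.8746.

G0 X-17.22 Y8.03 Z9.00
G1 X0.00 Y0.00 E0.1787
G1 X11.62 Y24.92 E0.4373
G1 X-5.60 Y32.95 E0.6160
G1 X-17.22 Y8.03 E0.8746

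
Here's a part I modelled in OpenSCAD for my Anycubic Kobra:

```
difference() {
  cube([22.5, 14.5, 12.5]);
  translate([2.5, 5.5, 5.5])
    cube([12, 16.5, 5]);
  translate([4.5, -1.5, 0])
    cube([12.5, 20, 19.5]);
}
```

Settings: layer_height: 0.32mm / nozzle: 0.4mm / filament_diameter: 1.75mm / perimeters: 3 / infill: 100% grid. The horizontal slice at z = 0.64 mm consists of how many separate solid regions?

2

At z = 0.64 mm: the cube is present — its section is the full 22.5×14.5 rectangle; the cube at (2.5, 5.5) is absent (z outside [5.5, 10.5]); the cube at (4.5, -1.5) is present — its section is the full 12.5×20 rectangle; After the difference (first − rest): starting from the 22.5×14.5 cube, the 12.5×20 cube at (4.5, -1.5) partially overlaps it — only the 181.25 mm² overlap (of its 250.00 mm²) is removed, clipping the outline — 2 connected regions. The result has 2 disconnected regions.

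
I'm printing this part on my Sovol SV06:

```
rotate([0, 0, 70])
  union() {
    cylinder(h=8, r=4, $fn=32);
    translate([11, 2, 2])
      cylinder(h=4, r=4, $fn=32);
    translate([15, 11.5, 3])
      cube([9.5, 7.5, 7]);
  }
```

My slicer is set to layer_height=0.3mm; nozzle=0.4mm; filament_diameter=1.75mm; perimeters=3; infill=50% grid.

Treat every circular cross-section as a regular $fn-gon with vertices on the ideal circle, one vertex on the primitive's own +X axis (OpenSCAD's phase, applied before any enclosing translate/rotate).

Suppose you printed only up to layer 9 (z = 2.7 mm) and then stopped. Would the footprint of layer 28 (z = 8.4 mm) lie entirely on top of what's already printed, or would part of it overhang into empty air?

part overhangs

Compare the two slices. At z = 2.7: the r=4 cylinder contributes a regular 32-gon of circumradius 4 (area = (32/2)·4.000²·sin(360°/32) = 49.94 mm²); the r=4 cylinder at (11, 2) contributes a regular 32-gon of circumradius 4 (area = (32/2)·4.000²·sin(360°/32) = 49.94 mm²); the cube at (15, 11.5) does not reach this height (z outside [3, 10]); Taking the union: the 2 present regions are separate (no shared area or edge), so areas and boundary lengths simply add and each stays a separate island — area = 99.89 mm²; (rotated 70° about Z; rotation is an isometry so areas/perimeters/island counts are preserved). At z = 8.4: the cylinder is not intersected at this z (z outside [0, 8]); the cylinder at (11, 2) does not reach this height (z outside [2, 6]); the cube at (15, 11.5) (footprint 9.5×7.5) is included at this height (area 71.25 mm²); Merging all regions: only the 9.5×7.5 cube at (15, 11.5) is present, so the union is just that shape — area = 71.25 mm²; (whole slice rotated 70° about Z — lengths, areas and connectivity unchanged). Checking containment: at z = 8.4 the cross-section extends beyond the z = 2.7 cross-section by about 71.25 mm².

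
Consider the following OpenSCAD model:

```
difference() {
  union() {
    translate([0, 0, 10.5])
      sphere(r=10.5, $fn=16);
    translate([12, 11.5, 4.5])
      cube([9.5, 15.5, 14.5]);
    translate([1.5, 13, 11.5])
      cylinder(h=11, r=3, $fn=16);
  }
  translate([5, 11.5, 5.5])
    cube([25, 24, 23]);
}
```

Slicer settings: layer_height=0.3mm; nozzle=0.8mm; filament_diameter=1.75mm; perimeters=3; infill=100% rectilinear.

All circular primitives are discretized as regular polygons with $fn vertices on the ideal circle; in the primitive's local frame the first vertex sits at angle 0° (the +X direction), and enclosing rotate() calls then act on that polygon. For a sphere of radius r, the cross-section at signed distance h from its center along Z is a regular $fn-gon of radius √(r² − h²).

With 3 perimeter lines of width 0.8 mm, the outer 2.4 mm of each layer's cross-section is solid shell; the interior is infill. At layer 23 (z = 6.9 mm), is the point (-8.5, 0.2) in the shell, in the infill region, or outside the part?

shell

At z = 6.9 mm: the r=10.5 sphere slices to a regular 16-gon of circumradius 9.864 (√(r²−h²) with h=3.6 from center); the cube at (12, 11.5) (footprint 9.5×15.5) is included at this height; the cylinder at (1.5, 13) does not reach this height (z outside [11.5, 22.5]); Merging all regions: the 2 present regions are separate (no shared area or edge), so areas and boundary lengths simply add and each stays a separate island — 2 connected regions; the cube at (5, 11.5) is present — its section is the full 25×24 rectangle; After the difference (first − rest): starting from the result so far, the 25×24 cube at (5, 11.5) partially overlaps it — only the 147.25 mm² overlap (of its 600.00 mm²) is removed, clipping the outline — 1 connected region. Overall, the cross-section is a single solid region. The nearest boundary edge runs (-9.86, 0.00)→(-9.11, 3.77); distance from the point to it = 1.30 mm. The point is inside the cross-section, 1.30 mm from the nearest boundary — within the 2.4 mm shell band (3 × 0.8).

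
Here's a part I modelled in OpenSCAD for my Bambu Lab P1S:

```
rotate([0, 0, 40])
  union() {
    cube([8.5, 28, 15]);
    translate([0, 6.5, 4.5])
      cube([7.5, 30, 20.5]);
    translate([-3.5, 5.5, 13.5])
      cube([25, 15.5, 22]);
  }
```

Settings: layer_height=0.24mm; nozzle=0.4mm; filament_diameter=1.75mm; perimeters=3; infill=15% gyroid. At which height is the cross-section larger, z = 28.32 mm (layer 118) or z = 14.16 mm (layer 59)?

layer 59 (z = 14.16 mm)

Layer 118 (z = 28.32): the cube is absent (z outside [0, 15]); the cube at (0, 6.5) does not reach this height (z outside [4.5, 25]); the cube at (-3.5, 5.5) is present — its section is the full 25×15.5 rectangle (area 387.50 mm²); Merging all regions: only the 25×15.5 cube at (-3.5, 5.5) is present, so the union is just that shape — area = 387.50 mm²; (whole slice rotated 40° about Z — lengths, areas and connectivity unchanged). So its area = 387.50 mm². Layer 59 (z = 14.16): the cube (footprint 8.5×28) is included at this height (area 238.00 mm²); the 7.5×30 cube at (0, 6.5) contributes its full rectangle (area 225.00 mm²); the 25×15.5 cube at (-3.5, 5.5) contributes its full rectangle (area 387.50 mm²); Merging all regions: the regions partially overlap — summed areas 850.50 mm² minus the doubly-counted overlap 293.00 mm² gives 557.50 mm² — area = 557.50 mm²; (rotated 40° about Z; rotation is an isometry so areas/perimeters/island counts are preserved). So its area = 557.50 mm². Layer 59 is larger (557.50 vs 387.50 mm²).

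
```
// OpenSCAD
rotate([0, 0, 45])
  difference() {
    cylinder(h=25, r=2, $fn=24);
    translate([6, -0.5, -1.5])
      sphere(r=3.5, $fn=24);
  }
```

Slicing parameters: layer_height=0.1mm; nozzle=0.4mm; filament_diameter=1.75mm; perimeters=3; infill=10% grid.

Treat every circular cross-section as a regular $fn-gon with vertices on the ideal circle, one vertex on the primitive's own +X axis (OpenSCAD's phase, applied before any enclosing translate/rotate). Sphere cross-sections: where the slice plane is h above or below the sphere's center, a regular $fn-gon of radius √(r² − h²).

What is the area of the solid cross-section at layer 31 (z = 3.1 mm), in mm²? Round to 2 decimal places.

At z = 3.1 mm: the cylinder: section is a regular 24-gon, circumradius r=2 (area = (24/2)·2.000²·sin(360°/24) = 12.42 mm²); the sphere at (6, -0.5) is not intersected at this z (|z−center|=4.600 > r=3.5); Taking the first minus the rest: none of the subtracted shapes is present at this height, so the r=2 cylinder is unchanged — area = 12.42 mm²; (whole slice rotated 45° about Z — lengths, areas and connectivity unchanged). Overall, the cross-section is a single solid region. Net area = 12.42 mm².

12.42 mm²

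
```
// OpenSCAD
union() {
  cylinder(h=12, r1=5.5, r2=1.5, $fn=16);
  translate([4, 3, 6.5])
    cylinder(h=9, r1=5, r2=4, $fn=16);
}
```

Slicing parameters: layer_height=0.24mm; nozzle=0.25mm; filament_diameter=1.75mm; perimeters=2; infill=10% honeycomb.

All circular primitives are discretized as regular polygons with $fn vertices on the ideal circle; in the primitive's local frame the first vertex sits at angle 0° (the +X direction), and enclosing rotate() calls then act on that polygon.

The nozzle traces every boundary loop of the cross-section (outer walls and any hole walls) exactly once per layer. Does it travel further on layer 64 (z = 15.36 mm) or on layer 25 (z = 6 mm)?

Layer 64 (z = 15.36): the cone does not reach this height (z outside [0, 12]); the cone at (4, 3): at t=0.984 of its height the radius interpolates to r₁+(r₂−r₁)t = 4.016, giving a regular 16-gon of that circumradius (perimeter = 2·16·4.016·sin(180°/16) = 25.07 mm); Taking the union: only the cone at (4, 3) is present, so the union is just that shape — boundary = 25.07 mm. So its perimeter = 25.07 mm. Layer 25 (z = 6): the cone (r1=5.5→r2=1.5) has section circumradius 3.500 here — a regular 16-gon (perimeter = 2·16·3.500·sin(180°/16) = 21.85 mm); the cone at (4, 3) is not intersected at this z (z outside [6.5, 15.5]); Combining (union): only the cone is present, so the union is just that shape — boundary = 21.85 mm. So its perimeter = 21.85 mm. Layer 64 is larger (25.07 vs 21.85 mm).

layer 64 (z = 15.36 mm)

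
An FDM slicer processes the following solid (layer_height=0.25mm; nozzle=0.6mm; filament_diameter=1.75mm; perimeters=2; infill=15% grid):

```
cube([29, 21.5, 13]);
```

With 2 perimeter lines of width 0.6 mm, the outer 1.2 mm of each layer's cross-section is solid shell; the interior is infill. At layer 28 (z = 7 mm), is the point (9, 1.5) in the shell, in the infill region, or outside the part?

At z = 7 mm: the cube (footprint 29×21.5) is included at this height. Overall, the cross-section is a single solid region. The nearest boundary edge runs (0.00, 0.00)→(29.00, 0.00); distance from the point to it = 1.50 mm. The point is inside the cross-section and 1.50 mm from the nearest boundary — more than the 1.2 mm shell width (2 × 0.6), so it's in the infill interior.

infill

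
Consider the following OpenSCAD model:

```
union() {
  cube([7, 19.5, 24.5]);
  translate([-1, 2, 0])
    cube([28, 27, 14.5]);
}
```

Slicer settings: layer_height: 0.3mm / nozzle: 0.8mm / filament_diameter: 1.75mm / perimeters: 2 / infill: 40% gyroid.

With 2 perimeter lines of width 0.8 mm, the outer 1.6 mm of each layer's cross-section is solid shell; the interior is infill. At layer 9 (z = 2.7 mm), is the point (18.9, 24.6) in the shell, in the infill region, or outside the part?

infill

At z = 2.7 mm: the 7×19.5 cube contributes its full rectangle; the 28×27 cube at (-1, 2) contributes its full rectangle; Combining (union): the regions partially overlap (shared area 122.50 mm²), so overlapping operands fuse into one piece — 1 connected region. Overall, the cross-section is a single solid region. The nearest boundary edge runs (-1.00, 29.00)→(27.00, 29.00); distance from the point to it = 4.40 mm. The point is inside the cross-section and 4.40 mm from the nearest boundary — more than the 1.6 mm shell width (2 × 0.8), so it's in the infill interior.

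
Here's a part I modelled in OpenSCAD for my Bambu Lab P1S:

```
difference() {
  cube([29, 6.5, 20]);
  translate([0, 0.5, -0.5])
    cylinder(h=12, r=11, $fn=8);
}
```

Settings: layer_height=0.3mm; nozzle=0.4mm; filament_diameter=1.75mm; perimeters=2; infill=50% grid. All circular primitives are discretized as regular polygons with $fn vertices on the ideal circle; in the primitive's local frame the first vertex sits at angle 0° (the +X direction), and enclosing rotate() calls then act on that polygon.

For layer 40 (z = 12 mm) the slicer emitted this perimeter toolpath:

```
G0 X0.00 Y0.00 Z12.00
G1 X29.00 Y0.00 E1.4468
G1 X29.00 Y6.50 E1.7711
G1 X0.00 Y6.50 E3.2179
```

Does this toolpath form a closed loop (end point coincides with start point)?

Start point (G0): (0.00, 0.00). End point (last G1): the path does not return to the start — open.

no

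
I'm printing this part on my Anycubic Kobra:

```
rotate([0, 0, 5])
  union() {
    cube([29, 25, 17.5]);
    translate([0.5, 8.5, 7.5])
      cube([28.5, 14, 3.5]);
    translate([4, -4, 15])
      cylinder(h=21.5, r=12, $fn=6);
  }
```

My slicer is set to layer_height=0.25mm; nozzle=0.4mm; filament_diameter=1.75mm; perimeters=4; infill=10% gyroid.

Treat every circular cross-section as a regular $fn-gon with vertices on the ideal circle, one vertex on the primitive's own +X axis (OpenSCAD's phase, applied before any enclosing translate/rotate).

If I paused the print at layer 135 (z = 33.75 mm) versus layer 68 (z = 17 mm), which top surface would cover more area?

layer 68 (z = 17 mm)

Layer 135 (z = 33.75): the cube does not reach this height (z outside [0, 17.5]); the cube at (0.5, 8.5) is absent (z outside [7.5, 11]); the cylinder at (4, -4): section is a regular 6-gon, circumradius r=12 (area = (6/2)·12.000²·sin(360°/6) = 374.12 mm²); Taking the union: only the r=12 cylinder at (4, -4) is present, so the union is just that shape — area = 374.12 mm²; (rotated 5° about Z; rotation is an isometry so areas/perimeters/island counts are preserved). So its area = 374.12 mm². Layer 68 (z = 17): the cube is present — its section is the full 29×25 rectangle (area 725.00 mm²); the cube at (0.5, 8.5) is not intersected at this z (z outside [7.5, 11]); the cylinder at (4, -4): section is a regular 6-gon, circumradius r=12 (area = (6/2)·12.000²·sin(360°/6) = 374.12 mm²); Combining (union): the regions partially overlap — summed areas 1099.12 mm² minus the doubly-counted overlap 75.72 mm² gives 1023.40 mm² — area = 1023.40 mm²; (whole slice rotated 5° about Z — lengths, areas and connectivity unchanged). So its area = 1023.40 mm². Layer 68 is larger (1023.40 vs 374.12 mm²).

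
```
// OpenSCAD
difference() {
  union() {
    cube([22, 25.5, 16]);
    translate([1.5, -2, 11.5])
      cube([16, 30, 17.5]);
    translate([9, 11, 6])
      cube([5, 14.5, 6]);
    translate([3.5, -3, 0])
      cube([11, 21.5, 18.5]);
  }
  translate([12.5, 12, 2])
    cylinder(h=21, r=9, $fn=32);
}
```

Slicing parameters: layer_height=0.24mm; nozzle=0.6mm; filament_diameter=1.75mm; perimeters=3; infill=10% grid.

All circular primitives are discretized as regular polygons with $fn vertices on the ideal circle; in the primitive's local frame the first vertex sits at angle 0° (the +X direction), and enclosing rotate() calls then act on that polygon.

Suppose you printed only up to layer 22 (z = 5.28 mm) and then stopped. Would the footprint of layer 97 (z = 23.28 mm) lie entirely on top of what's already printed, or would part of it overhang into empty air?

part overhangs

Compare the two slices. At z = 5.28: the cube (footprint 22×25.5) is included at this height (area 561.00 mm²); the cube at (1.5, -2) is not intersected at this z (z outside [11.5, 29]); the cube at (9, 11) is not intersected at this z (z outside [6, 12]); the cube at (3.5, -3) is present — its section is the full 11×21.5 rectangle (area 236.50 mm²); Merging all regions: the regions partially overlap — summed areas 797.50 mm² minus the doubly-counted overlap 203.50 mm² gives 594.00 mm² — area = 594.00 mm²; the r=9 cylinder at (12.5, 12) contributes a regular 32-gon of circumradius 9 (area = (32/2)·9.000²·sin(360°/32) = 252.84 mm²); Subtracting the remaining from the first: starting from the result so far (594.00 mm²), the r=9 cylinder at (12.5, 12) lies wholly inside it (removes its full 252.84 mm² and its 56.46 mm outline becomes a hole wall) — area = 341.16 mm². At z = 23.28: the cube does not reach this height (z outside [0, 16]); the cube at (1.5, -2) is present — its section is the full 16×30 rectangle (area 480.00 mm²); the cube at (9, 11) is not intersected at this z (z outside [6, 12]); the cube at (3.5, -3) is absent (z outside [0, 18.5]); Merging all regions: only the 16×30 cube at (1.5, -2) is present, so the union is just that shape — area = 480.00 mm²; the cylinder at (12.5, 12) is absent (z outside [2, 23]); Taking the first minus the rest: none of the subtracted shapes is present at this height, so that combined region is unchanged — area = 480.00 mm². Checking containment: at z = 23.28 the cross-section extends beyond the z = 5.28 cross-section by about 261.24 mm².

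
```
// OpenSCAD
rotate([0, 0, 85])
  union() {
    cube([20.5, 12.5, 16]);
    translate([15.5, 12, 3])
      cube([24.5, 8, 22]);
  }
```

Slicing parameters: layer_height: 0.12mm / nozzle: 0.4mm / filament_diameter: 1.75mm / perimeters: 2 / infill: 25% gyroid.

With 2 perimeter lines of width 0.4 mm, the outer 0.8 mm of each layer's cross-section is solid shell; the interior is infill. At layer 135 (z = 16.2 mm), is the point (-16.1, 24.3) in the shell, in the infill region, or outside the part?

infill

At z = 16.2 mm: the cube is absent (z outside [0, 16]); the 24.5×8 cube at (15.5, 12) contributes its full rectangle; Combining (union): only the 24.5×8 cube at (15.5, 12) is present, so the union is just that shape — 1 connected region; (whole slice rotated 85° about Z — lengths, areas and connectivity unchanged). Overall, the cross-section is a single solid region. Undo the 85° rotation: the query point maps to (22.804, 18.157) in the un-rotated model frame. The nearest boundary edge runs (40.00, 20.00)→(15.50, 20.00); distance from the point to it = 1.84 mm. The point is inside the cross-section and 1.84 mm from the nearest boundary — more than the 0.8 mm shell width (2 × 0.4), so it's in the infill interior.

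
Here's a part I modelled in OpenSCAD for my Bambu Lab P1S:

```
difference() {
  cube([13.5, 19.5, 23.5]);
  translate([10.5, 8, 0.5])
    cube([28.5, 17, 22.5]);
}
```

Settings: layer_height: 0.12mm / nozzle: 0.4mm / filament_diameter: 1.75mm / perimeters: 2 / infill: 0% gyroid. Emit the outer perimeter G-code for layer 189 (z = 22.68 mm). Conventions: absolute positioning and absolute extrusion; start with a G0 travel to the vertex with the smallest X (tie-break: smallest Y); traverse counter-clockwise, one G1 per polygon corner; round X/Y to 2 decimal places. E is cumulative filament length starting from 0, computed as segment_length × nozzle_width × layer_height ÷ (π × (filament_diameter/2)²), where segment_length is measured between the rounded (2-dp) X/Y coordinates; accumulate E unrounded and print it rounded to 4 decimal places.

At z = 22.68 mm: the cube is present — its section is the full 13.5×19.5 rectangle; the cube at (10.5, 8) (footprint 28.5×17) is included at this height; Taking the first minus the rest: starting from the 13.5×19.5 cube, the 28.5×17 cube at (10.5, 8) partially overlaps it — only the 34.50 mm² overlap (of its 484.50 mm²) is removed, clipping the outline — 1 connected region. The outline is a single polygon with 6 vertices. Extrusion per mm of travel: 0.4 × 0.12 / (π × 0.875²) = 0.019956. Accumulating E over each segment gives final E = 1.3171.

G0 X0.00 Y0.00 Z22.68
G1 X13.50 Y0.00 E0.2694
G1 X13.50 Y8.00 E0.4291
G1 X10.50 Y8.00 E0.4889
G1 X10.50 Y19.50 E0.7184
G1 X0.00 Y19.50 E0.9280
G1 X0.00 Y0.00 E1.3171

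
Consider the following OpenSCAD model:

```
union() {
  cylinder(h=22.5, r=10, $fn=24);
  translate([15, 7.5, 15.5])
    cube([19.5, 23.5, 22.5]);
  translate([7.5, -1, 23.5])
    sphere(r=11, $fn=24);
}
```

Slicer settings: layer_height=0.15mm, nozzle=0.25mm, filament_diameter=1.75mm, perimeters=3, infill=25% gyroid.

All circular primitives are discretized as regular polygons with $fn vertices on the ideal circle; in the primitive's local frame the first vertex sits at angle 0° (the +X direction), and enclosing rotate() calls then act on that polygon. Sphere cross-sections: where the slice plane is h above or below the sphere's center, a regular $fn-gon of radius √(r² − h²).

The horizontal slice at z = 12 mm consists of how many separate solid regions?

1

At z = 12 mm: the r=10 cylinder gives a regular 24-gon of circumradius 10 (constant along its height); the cube at (15, 7.5) does not reach this height (z outside [15.5, 38]); the sphere at (7.5, -1) does not reach this height (|z−center|=11.500 > r=11); Merging all regions: only the r=10 cylinder is present, so the union is just that shape — 1 connected region. The result has 1 disconnected region.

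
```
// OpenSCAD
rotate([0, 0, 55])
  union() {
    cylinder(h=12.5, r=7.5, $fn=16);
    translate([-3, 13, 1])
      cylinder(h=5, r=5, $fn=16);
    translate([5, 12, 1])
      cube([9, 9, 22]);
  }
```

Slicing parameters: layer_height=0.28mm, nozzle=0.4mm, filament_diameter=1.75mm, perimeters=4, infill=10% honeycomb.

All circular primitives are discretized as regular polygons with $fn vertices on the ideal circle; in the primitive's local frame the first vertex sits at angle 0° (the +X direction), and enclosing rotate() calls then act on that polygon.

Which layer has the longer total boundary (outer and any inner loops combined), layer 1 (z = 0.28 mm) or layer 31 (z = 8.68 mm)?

Layer 1 (z = 0.28): the r=7.5 cylinder contributes a regular 16-gon of circumradius 7.5 (perimeter = 2·16·7.500·sin(180°/16) = 46.82 mm); the cylinder at (-3, 13) is absent (z outside [1, 6]); the cube at (5, 12) is not intersected at this z (z outside [1, 23]); Taking the union: only the r=7.5 cylinder is present, so the union is just that shape — boundary = 46.82 mm; (rotated 55° about Z; rotation is an isometry so areas/perimeters/island counts are preserved). So its perimeter = 46.82 mm. Layer 31 (z = 8.68): the cylinder: section is a regular 16-gon, circumradius r=7.5 (perimeter = 2·16·7.500·sin(180°/16) = 46.82 mm); the cylinder at (-3, 13) is absent (z outside [1, 6]); the 9×9 cube at (5, 12) contributes its full rectangle (perimeter 36.00 mm); Taking the union: the 2 present regions are separate (no shared area or edge), so areas and boundary lengths simply add and each stays a separate island — boundary = 82.82 mm; (rotated 55° about Z; rotation is an isometry so areas/perimeters/island counts are preserved). So its perimeter = 82.82 mm. Layer 31 is larger (82.82 vs 46.82 mm).

layer 31 (z = 8.68 mm)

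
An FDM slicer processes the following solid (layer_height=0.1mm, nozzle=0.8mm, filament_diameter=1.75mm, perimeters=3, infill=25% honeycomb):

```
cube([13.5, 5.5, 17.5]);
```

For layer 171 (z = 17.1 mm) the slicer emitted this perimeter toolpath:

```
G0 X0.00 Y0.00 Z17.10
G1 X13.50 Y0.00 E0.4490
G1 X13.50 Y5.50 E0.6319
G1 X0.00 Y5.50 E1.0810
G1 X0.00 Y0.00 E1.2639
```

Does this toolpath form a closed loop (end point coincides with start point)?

Start point (G0): (0.00, 0.00). End point (last G1): the path returns to the start — closed.

yes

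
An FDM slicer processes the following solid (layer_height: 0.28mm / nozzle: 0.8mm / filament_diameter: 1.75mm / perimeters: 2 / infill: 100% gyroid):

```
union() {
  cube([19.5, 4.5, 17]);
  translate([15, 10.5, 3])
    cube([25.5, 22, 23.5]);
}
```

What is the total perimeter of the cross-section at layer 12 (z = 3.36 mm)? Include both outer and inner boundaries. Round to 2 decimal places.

143.00 mm

At z = 3.36 mm: the cube (footprint 19.5×4.5) is included at this height (perimeter 48.00 mm); the 25.5×22 cube at (15, 10.5) contributes its full rectangle (perimeter 95.00 mm); Combining (union): the 2 present regions are separate (no shared area or edge), so areas and boundary lengths simply add and each stays a separate island — boundary = 143.00 mm. Overall, the cross-section has 2 separate islands. Total boundary length (outer) = 143.00 mm.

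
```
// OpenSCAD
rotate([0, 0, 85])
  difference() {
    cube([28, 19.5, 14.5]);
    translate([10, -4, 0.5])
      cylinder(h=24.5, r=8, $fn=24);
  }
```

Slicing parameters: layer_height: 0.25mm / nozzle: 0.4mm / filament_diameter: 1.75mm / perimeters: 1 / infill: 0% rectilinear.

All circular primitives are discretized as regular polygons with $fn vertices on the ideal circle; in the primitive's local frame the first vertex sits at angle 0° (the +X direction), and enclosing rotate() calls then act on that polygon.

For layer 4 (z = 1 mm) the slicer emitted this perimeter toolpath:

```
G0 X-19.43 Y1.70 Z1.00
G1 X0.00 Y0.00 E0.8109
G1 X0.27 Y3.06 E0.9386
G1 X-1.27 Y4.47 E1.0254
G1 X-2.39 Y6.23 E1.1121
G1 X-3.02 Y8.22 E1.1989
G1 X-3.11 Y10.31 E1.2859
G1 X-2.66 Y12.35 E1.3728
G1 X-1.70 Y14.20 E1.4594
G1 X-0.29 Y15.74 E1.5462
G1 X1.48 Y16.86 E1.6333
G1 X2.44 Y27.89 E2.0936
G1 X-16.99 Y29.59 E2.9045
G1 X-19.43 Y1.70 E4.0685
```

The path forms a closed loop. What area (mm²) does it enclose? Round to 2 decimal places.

Apply the shoelace formula to the sequence of (X, Y) vertices; enclosed area = 507.56 mm².

507.56 mm²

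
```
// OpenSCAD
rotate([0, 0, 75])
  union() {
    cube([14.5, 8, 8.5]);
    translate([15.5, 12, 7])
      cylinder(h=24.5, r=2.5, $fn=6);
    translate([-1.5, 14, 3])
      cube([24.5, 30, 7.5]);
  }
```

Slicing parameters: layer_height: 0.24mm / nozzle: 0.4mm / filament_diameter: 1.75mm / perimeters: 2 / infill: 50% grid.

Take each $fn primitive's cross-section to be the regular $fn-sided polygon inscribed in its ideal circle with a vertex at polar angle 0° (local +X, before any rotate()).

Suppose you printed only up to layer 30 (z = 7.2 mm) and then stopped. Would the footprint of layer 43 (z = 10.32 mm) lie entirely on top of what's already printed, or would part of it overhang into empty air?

Compare the two slices. At z = 7.2: the cube is present — its section is the full 14.5×8 rectangle (area 116.00 mm²); the cylinder at (15.5, 12): section is a regular 6-gon, circumradius r=2.5 (area = (6/2)·2.500²·sin(360°/6) = 16.24 mm²); the cube at (-1.5, 14) is present — its section is the full 24.5×30 rectangle (area 735.00 mm²); Combining (union): the regions partially overlap — summed areas 867.24 mm² minus the doubly-counted overlap 0.43 mm² gives 866.81 mm² — area = 866.81 mm²; (whole slice rotated 75° about Z — lengths, areas and connectivity unchanged). At z = 10.32: the cube is not intersected at this z (z outside [0, 8.5]); the r=2.5 cylinder at (15.5, 12) gives a regular 6-gon of circumradius 2.5 (constant along its height) (area = (6/2)·2.500²·sin(360°/6) = 16.24 mm²); the 24.5×30 cube at (-1.5, 14) contributes its full rectangle (area 735.00 mm²); Combining (union): the regions partially overlap — summed areas 751.24 mm² minus the doubly-counted overlap 0.43 mm² gives 750.81 mm² — area = 750.81 mm²; (whole slice rotated 75° about Z — lengths, areas and connectivity unchanged). Checking containment: the cross-section at z = 10.32 is a subset of the cross-section at z = 7.2.

entirely on top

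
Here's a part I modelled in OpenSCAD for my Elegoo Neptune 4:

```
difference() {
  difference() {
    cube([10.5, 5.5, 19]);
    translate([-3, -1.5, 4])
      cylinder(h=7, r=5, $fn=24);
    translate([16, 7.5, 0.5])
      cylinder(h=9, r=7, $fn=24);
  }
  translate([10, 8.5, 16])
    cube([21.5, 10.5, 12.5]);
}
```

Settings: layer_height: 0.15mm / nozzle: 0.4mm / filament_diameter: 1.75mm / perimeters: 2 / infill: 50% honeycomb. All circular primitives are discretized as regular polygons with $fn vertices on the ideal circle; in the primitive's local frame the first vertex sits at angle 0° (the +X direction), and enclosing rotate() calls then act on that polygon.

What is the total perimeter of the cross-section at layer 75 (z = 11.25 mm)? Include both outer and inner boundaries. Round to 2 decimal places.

32.00 mm

At z = 11.25 mm: the cube (footprint 10.5×5.5) is included at this height (perimeter 32.00 mm); the cylinder at (-3, -1.5) does not reach this height (z outside [4, 11]); the cylinder at (16, 7.5) is not intersected at this z (z outside [0.5, 9.5]); Subtracting the remaining from the first: none of the subtracted shapes is present at this height, so the 10.5×5.5 cube is unchanged — boundary = 32.00 mm; the cube at (10, 8.5) does not reach this height (z outside [16, 28.5]); After the difference (first − rest): none of the subtracted shapes is present at this height, so that combined region is unchanged — boundary = 32.00 mm. Overall, the cross-section is a single solid region. Total boundary length (outer) = 32.00 mm.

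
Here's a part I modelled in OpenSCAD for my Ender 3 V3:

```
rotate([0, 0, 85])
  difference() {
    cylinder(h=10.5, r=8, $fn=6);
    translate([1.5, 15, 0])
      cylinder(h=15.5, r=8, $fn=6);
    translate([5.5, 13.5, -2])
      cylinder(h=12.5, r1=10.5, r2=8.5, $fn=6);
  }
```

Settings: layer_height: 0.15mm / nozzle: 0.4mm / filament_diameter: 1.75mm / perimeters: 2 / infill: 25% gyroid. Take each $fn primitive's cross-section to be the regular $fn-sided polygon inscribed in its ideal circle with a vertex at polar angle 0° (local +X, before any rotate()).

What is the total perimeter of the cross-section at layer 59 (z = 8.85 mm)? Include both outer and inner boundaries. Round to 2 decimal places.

48.00 mm

At z = 8.85 mm: the r=8 cylinder gives a regular 6-gon of circumradius 8 (constant along its height) (perimeter = 2·6·8.000·sin(180°/6) = 48.00 mm); the r=8 cylinder at (1.5, 15) gives a regular 6-gon of circumradius 8 (constant along its height) (perimeter = 2·6·8.000·sin(180°/6) = 48.00 mm); the cone at (5.5, 13.5) contributes a regular 6-gon of circumradius 8.764 (interpolated between r1=10.5 and r2=8.5 at t=0.868) (perimeter = 2·6·8.764·sin(180°/6) = 52.58 mm); Subtracting the remaining from the first: starting from the r=8 cylinder, the r=8 cylinder at (1.5, 15) misses the remaining region (no effect); the cone at (5.5, 13.5) partially overlaps it — only the 3.53 mm² overlap (of its 199.55 mm²) is removed, clipping the outline — boundary = 48.00 mm; (whole slice rotated 85° about Z — lengths, areas and connectivity unchanged). Overall, the cross-section is a single solid region. Total boundary length (outer) = 48.00 mm.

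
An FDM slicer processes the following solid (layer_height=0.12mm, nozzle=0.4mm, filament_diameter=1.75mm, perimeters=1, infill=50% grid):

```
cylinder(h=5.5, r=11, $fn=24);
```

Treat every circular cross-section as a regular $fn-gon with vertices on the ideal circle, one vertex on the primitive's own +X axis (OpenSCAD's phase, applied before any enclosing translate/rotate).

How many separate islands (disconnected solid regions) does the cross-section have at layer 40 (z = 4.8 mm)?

1

At z = 4.8 mm: the r=11 cylinder gives a regular 24-gon of circumradius 11 (constant along its height). Overall, the cross-section is a single solid region. Island count = 1.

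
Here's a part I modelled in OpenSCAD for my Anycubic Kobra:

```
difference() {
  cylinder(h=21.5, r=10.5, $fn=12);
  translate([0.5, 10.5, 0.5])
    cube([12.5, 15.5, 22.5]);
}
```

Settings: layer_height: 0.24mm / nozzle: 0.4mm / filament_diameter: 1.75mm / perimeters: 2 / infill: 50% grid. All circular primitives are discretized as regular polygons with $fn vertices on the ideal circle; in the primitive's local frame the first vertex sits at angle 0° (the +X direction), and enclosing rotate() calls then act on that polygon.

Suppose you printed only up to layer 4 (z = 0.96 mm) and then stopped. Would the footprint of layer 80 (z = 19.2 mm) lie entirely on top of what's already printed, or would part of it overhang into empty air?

Compare the two slices. At z = 0.96: the cylinder: section is a regular 12-gon, circumradius r=10.5 (area = (12/2)·10.500²·sin(360°/12) = 330.75 mm²); the cube at (0.5, 10.5) (footprint 12.5×15.5) is included at this height (area 193.75 mm²); Taking the first minus the rest: starting from the r=10.5 cylinder (330.75 mm²), the 12.5×15.5 cube at (0.5, 10.5) misses the remaining region (no effect) — area = 330.75 mm². At z = 19.2: the r=10.5 cylinder gives a regular 12-gon of circumradius 10.5 (constant along its height) (area = (12/2)·10.500²·sin(360°/12) = 330.75 mm²); the cube at (0.5, 10.5) (footprint 12.5×15.5) is included at this height (area 193.75 mm²); After the difference (first − rest): starting from the r=10.5 cylinder (330.75 mm²), the 12.5×15.5 cube at (0.5, 10.5) misses the remaining region (no effect) — area = 330.75 mm². Checking containment: the cross-section at z = 19.2 is a subset of the cross-section at z = 0.96.

entirely on top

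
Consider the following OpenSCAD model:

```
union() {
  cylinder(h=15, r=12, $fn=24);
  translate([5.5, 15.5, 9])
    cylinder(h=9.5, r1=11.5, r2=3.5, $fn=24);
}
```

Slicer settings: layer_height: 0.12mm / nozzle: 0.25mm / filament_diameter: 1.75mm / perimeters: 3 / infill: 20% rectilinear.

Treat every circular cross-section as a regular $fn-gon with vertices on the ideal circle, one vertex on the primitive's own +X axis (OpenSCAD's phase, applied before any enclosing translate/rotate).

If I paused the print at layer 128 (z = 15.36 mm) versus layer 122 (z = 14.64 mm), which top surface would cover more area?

Layer 128 (z = 15.36): the cylinder does not reach this height (z outside [0, 15]); the cone at (5.5, 15.5) contributes a regular 24-gon of circumradius 6.144 (interpolated between r1=11.5 and r2=3.5 at t=0.669) (area = (24/2)·6.144²·sin(360°/24) = 117.25 mm²); Taking the union: only the cone at (5.5, 15.5) is present, so the union is just that shape — area = 117.25 mm². So its area = 117.25 mm². Layer 122 (z = 14.64): the r=12 cylinder contributes a regular 24-gon of circumradius 12 (area = (24/2)·12.000²·sin(360°/24) = 447.24 mm²); the cone at (5.5, 15.5): at t=0.594 of its height the radius interpolates to r₁+(r₂−r₁)t = 6.751, giving a regular 24-gon of that circumradius (area = (24/2)·6.751²·sin(360°/24) = 141.53 mm²); Taking the union: the regions partially overlap — summed areas 588.77 mm² minus the doubly-counted overlap 12.41 mm² gives 576.36 mm² — area = 576.36 mm². So its area = 576.36 mm². Layer 122 is larger (576.36 vs 117.25 mm²).

layer 122 (z = 14.64 mm)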